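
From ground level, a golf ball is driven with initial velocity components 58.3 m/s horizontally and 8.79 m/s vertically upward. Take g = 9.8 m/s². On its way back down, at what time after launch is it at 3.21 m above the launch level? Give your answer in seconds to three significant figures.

1.28 s

Require v_y0 t − ½ g t² = 3.21, i.e. 4.900 t² − 8.790 t + 3.21 = 0.
t = [8.790 ± √(8.790² − 2·9.80·3.21)] / 9.80 = (8.790 ± 3.788) / 9.80, so t = 0.5104 s or t = 1.283 s.
The descending-branch root is 1.283 s.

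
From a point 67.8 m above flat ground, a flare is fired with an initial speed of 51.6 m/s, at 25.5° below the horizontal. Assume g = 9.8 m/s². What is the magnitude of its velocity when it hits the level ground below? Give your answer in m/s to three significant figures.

Resolve: vₓ = 51.60 cos 25.5° = 46.57 m/s and v_y0 = −22.21 m/s (downward).
The projectile lands when y = 67.8 + (−22.21) t − ½·9.80·t² = 0. Positive root: t = (−22.21 + √(22.21² + 2·9.80·67.8)) / 9.80 = (−22.21 + 42.69) / 9.80 = 2.089 s.
Vertical velocity at impact: v_y = v_y0 − g t = −22.21 − 9.80 × 2.089 = −42.69 m/s.
Speed: |v| = √(vₓ² + v_y²) = √(46.57² + 42.69²) = 63.18 m/s.

63.2 m/s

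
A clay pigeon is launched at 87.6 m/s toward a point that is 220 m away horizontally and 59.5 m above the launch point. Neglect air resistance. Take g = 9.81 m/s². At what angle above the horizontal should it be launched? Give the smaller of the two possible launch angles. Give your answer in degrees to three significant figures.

Trajectory: y = x tanθ − g x² (1 + tan²θ)/(2v₀²). With x = 220, y = 59.5, v₀ = 87.6, g = 9.81:
30.94 tan²θ − 220 tanθ + (90.44) = 0.
tanθ = [220 ± √(220² − 4 × 30.94 × (90.44))] / (2 × 30.94) = (220 ± 192.9) / 61.87, giving tanθ = 0.4381 or 6.673.
θ = 23.66° or 81.48°; the smaller is 23.66°.

23.7°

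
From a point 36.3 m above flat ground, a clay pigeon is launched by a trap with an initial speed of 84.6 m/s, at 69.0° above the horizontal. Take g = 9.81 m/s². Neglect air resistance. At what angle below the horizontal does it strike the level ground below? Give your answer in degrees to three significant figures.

Horizontal component vₓ = 84.60 cos 69.0° = 30.32 m/s; vertical v_y0 = 84.60 sin 69.0° = 78.98 m/s.
Vertical motion (up positive, ground at y = 0): 4.905 t² − (78.98) t − 36.3 = 0, so t = (78.98 + √(78.98² + 2·9.81·36.3)) / 9.81 = (78.98 + 83.37) / 9.81 = 16.55 s.
At impact: v_y = v_y0 − g t = −83.37 m/s; vₓ = 30.32 m/s.
Angle below horizontal: arctan(|v_y|/vₓ) = arctan(83.37/30.32) = 70.02°.

70.0°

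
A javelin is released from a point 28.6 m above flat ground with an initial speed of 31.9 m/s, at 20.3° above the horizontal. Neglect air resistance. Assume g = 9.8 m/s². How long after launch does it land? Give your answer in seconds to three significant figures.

3.80 s

Resolve: vₓ = 31.90 cos 20.3° = 29.92 m/s and v_y0 = 31.90 sin 20.3° = 11.07 m/s.
With up positive and y = 0 at the ground: y(t) = 28.6 + (11.07) t − 4.900 t². Setting y = 0 and taking the positive root: t = [11.07 + √(11.07² + 2·9.80·28.6)] / 9.80 = (11.07 + 26.14) / 9.80 = 3.796 s.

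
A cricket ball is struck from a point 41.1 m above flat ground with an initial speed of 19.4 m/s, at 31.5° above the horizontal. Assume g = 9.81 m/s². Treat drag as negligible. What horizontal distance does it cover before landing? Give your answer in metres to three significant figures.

Resolve: vₓ = 19.40 cos 31.5° = 16.54 m/s and v_y0 = 19.40 sin 31.5° = 10.14 m/s.
The projectile lands when y = 41.1 + (10.14) t − ½·9.81·t² = 0. Positive root: t = (10.14 + √(10.14² + 2·9.81·41.1)) / 9.81 = (10.14 + 30.15) / 9.81 = 4.107 s.
Horizontal distance: R = vₓ t = 16.54 × 4.107 = 67.93 m.

67.9 m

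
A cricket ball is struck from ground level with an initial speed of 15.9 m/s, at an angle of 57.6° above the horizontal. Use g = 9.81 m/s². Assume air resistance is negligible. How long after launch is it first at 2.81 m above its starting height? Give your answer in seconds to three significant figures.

0.228 s

Horizontal component vₓ = 15.90 cos 57.6° = 8.520 m/s; vertical v_y0 = 15.90 sin 57.6° = 13.42 m/s.
Require v_y0 t − ½ g t² = 2.81, i.e. 4.905 t² − 13.42 t + 2.81 = 0.
t = [13.42 ± √(13.42² − 2·9.81·2.81)] / 9.81 = (13.42 ± 11.18) / 9.81, so t = 0.2284 s or t = 2.509 s.
The first (ascending) time is 0.2284 s.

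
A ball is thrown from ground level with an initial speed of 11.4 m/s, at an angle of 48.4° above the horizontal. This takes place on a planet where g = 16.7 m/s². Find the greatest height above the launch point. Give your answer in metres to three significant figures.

2.18 m

Resolve: vₓ = 11.40 cos 48.4° = 7.569 m/s and v_y0 = 11.40 sin 48.4° = 8.525 m/s.
Peak height H = v_y0² / (2g) = 72.674 / 33.40 = 2.176 m.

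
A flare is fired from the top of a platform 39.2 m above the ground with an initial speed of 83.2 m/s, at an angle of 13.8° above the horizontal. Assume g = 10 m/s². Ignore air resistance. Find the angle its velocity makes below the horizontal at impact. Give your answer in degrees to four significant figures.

23.01°

Resolve: vₓ = 83.20 cos 13.8° = 80.80 m/s and v_y0 = 83.20 sin 13.8° = 19.85 m/s.
With up positive and y = 0 at the ground: y(t) = 39.2 + (19.85) t − 5.000 t². Setting y = 0 and taking the positive root: t = [19.85 + √(19.85² + 2·10.0·39.2)] / 10.0 = (19.85 + 34.32) / 10.0 = 5.417 s.
At impact: v_y = v_y0 − g t = −34.32 m/s; vₓ = 80.80 m/s.
Angle below horizontal: arctan(|v_y|/vₓ) = arctan(34.32/80.80) = 23.01°.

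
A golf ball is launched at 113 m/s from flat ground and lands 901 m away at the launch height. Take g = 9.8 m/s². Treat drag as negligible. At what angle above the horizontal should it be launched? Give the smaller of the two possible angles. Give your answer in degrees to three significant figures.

21.9°

R = v₀² sin 2θ / g gives sin 2θ = gR/v₀² = 9.80·901/113² = 0.6915.
2θ = 43.75° or 180° − 43.75° = 136.3°, so θ = 21.87° or 68.13°.
The smaller angle is 21.87°.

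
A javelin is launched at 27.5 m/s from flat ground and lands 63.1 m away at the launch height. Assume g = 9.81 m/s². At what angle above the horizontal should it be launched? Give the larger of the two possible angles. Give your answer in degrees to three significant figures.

From R = (v₀²/g) sin 2θ: sin 2θ = 9.81 × 63.1 / 756.25 = 0.8185.
2θ = 54.94° or 180° − 54.94° = 125.1°, so θ = 27.47° or 62.53°.
The larger angle is 62.53°.

62.5°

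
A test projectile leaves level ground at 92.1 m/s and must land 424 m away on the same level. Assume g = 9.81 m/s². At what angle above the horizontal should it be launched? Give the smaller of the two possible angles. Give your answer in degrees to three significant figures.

14.7°

From R = (v₀²/g) sin 2θ: sin 2θ = 9.81 × 424 / 8482.4 = 0.4904.
2θ = 29.36° or 180° − 29.36° = 150.6°, so θ = 14.68° or 75.32°.
The smaller angle is 14.68°.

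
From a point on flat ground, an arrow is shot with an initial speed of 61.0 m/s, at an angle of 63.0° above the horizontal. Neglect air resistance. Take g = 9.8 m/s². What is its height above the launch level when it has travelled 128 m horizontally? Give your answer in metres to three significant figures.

147 m

Components: vₓ = 61.00 cos 63.0° = 27.69 m/s, v_y0 = 61.00 sin 63.0° = 54.35 m/s.
Time to reach x = 128 m: t = x/vₓ = 128/27.69 = 4.622 s.
Height: y = v_y0 t − ½ g t² = 54.35 × 4.622 − 4.900 × 4.622² = 251.2 − 104.7 = 146.5 m.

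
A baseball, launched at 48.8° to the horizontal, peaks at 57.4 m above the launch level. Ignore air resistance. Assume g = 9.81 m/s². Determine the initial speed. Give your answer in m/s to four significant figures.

At the peak v_y = 0, so v_y0 = √(2gH) = √(2 × 9.81 × 57.4) = 33.56 m/s.
v_y0 = v₀ sin θ ⇒ v₀ = 33.56 / sin 48.8° = 44.60 m/s.

44.60 m/s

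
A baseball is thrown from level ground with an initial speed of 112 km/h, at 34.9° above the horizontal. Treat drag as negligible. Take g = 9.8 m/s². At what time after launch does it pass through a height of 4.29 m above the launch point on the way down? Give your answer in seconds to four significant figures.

Convert: 112 km/h = 112/3.6 = 31.11 m/s.
Horizontal component vₓ = 31.11 cos 34.9° = 25.52 m/s; vertical v_y0 = 31.11 sin 34.9° = 17.80 m/s.
Require v_y0 t − ½ g t² = 4.29, i.e. 4.900 t² − 17.80 t + 4.29 = 0.
t = [17.80 ± √(17.80² − 2·9.80·4.29)] / 9.80 = (17.80 ± 15.26) / 9.80, so t = 0.2596 s or t = 3.373 s.
The descending-branch root is 3.373 s.

3.373 s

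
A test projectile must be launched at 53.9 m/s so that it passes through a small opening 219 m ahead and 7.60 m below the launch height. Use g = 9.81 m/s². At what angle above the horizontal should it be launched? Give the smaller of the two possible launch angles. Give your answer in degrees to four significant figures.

21.40°

Trajectory: y = x tanθ − g x² (1 + tan²θ)/(2v₀²). With x = 219, y = −7.60, v₀ = 53.9, g = 9.81:
80.97 tan²θ − 219 tanθ + (73.37) = 0.
tanθ = [219 ± √(219² − 4 × 80.97 × (73.37))] / (2 × 80.97) = (219 ± 155.5) / 161.9, giving tanθ = 0.3918 or 2.313.
θ = 21.40° or 66.62°; the smaller is 21.40°.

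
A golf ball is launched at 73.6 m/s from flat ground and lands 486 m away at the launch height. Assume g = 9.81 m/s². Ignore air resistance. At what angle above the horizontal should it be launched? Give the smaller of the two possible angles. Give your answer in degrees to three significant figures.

30.8°

From R = (v₀²/g) sin 2θ: sin 2θ = 9.81 × 486 / 5417.0 = 0.8801.
2θ = 61.66° or 180° − 61.66° = 118.3°, so θ = 30.83° or 59.17°.
The smaller angle is 30.83°.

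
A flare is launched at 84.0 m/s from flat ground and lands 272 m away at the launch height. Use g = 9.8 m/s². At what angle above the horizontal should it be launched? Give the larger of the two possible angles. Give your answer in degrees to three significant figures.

78.9°

R = v₀² sin 2θ / g gives sin 2θ = gR/v₀² = 9.80·272/84.0² = 0.3778.
2θ = 22.20° or 180° − 22.20° = 157.8°, so θ = 11.10° or 78.90°.
The larger angle is 78.90°.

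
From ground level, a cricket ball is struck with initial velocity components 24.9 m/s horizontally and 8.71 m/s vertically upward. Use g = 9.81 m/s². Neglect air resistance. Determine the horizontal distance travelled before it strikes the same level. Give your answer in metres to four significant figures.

Flight time T = 2 v_y0 / g = 1.776 s.
Horizontal distance R = vₓ T = 24.90 × 1.776 = 44.22 m.

44.22 m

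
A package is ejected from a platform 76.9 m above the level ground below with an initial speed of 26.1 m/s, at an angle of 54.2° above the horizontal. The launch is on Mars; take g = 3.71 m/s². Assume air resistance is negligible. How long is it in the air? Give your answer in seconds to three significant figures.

14.3 s

Resolve: vₓ = 26.10 cos 54.2° = 15.27 m/s and v_y0 = 26.10 sin 54.2° = 21.17 m/s.
With up positive and y = 0 at the ground: y(t) = 76.9 + (21.17) t − 1.855 t². Setting y = 0 and taking the positive root: t = [21.17 + √(21.17² + 2·3.71·76.9)] / 3.71 = (21.17 + 31.92) / 3.71 = 14.31 s.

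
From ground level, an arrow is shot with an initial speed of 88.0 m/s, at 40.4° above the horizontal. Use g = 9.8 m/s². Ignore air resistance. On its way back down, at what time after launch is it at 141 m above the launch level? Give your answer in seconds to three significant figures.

Horizontal component vₓ = 88.00 cos 40.4° = 67.02 m/s; vertical v_y0 = 88.00 sin 40.4° = 57.03 m/s.
Require v_y0 t − ½ g t² = 141, i.e. 4.900 t² − 57.03 t + 141 = 0.
Quadratic formula: t = (57.03 ± √489.34) / 9.80 = (57.03 ± 22.12) / 9.80 → t = 3.563 s or 8.077 s.
The descending-branch root is 8.077 s.

8.08 s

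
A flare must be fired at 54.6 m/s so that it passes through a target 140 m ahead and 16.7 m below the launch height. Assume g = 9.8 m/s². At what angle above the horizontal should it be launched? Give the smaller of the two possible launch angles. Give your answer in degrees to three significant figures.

6.49°

Trajectory: y = x tanθ − g x² (1 + tan²θ)/(2v₀²). With x = 140, y = −16.7, v₀ = 54.6, g = 9.80:
32.22 tan²θ − 140 tanθ + (15.52) = 0.
tanθ = [140 ± √(140² − 4 × 32.22 × (15.52))] / (2 × 32.22) = (140 ± 132.7) / 64.43, giving tanθ = 0.1138 or 4.232.
θ = 6.493° or 76.70°; the smaller is 6.493°.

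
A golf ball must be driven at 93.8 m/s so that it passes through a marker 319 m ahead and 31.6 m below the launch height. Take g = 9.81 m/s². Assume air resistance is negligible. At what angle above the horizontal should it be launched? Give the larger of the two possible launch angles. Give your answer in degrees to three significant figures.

Trajectory: y = x tanθ − g x² (1 + tan²θ)/(2v₀²). With x = 319, y = −31.6, v₀ = 93.8, g = 9.81:
56.73 tan²θ − 319 tanθ + (25.13) = 0.
tanθ = [319 ± √(319² − 4 × 56.73 × (25.13))] / (2 × 56.73) = (319 ± 309.9) / 113.5, giving tanθ = 0.07991 or 5.543.
θ = 4.569° or 79.77°; the larger is 79.77°.

79.8°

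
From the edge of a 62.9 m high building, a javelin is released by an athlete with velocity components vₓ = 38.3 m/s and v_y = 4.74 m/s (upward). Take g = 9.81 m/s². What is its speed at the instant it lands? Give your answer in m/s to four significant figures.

52.19 m/s

With up positive and y = 0 at the ground: y(t) = 62.9 + (4.740) t − 4.905 t². Setting y = 0 and taking the positive root: t = [4.740 + √(4.740² + 2·9.81·62.9)] / 9.81 = (4.740 + 35.45) / 9.81 = 4.097 s.
Vertical velocity at impact: v_y = v_y0 − g t = 4.740 − 9.81 × 4.097 = −35.45 m/s.
Speed: |v| = √(vₓ² + v_y²) = √(38.30² + 35.45²) = 52.19 m/s.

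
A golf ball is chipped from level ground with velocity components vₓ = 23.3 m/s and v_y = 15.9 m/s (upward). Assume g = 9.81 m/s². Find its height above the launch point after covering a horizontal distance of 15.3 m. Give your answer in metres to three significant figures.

8.33 m

Time to reach x = 15.3 m: t = x/vₓ = 15.3/23.30 = 0.6567 s.
Height: y = v_y0 t − ½ g t² = 15.90 × 0.6567 − 4.905 × 0.6567² = 10.44 − 2.115 = 8.326 m.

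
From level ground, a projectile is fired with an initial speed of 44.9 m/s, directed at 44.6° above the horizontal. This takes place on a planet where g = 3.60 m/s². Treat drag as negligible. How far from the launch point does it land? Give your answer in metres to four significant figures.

vₓ = 44.90 cos 44.6° = 31.97 m/s; v_y0 = 44.90 sin 44.6° = 31.53 m/s.
Time aloft: T = 2 v_y0 / g = 2 × 31.53 / 3.60 = 17.51 s.
Range: R = vₓ T = 31.97 × 17.51 = 559.9 m.

559.9 m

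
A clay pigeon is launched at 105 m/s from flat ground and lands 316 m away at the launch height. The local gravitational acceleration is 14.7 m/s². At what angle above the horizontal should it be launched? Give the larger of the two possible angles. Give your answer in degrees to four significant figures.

77.54°

R = v₀² sin 2θ / g gives sin 2θ = gR/v₀² = 14.7·316/105² = 0.4213.
2θ = 24.92° or 180° − 24.92° = 155.1°, so θ = 12.46° or 77.54°.
The larger angle is 77.54°.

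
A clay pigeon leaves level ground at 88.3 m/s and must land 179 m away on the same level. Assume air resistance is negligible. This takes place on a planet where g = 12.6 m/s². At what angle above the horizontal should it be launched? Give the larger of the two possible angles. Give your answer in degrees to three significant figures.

From R = (v₀²/g) sin 2θ: sin 2θ = 12.6 × 179 / 7796.9 = 0.2893.
2θ = 16.81° or 180° − 16.81° = 163.2°, so θ = 8.407° or 81.59°.
The larger angle is 81.59°.

81.6°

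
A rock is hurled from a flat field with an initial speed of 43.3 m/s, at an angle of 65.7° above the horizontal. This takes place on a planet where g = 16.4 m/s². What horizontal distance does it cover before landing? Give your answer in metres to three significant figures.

85.8 m

Components: vₓ = 43.30 cos 65.7° = 17.82 m/s, v_y0 = 43.30 sin 65.7° = 39.46 m/s.
Flight time T = 2 v_y0 / g = 4.813 s.
Horizontal distance R = vₓ T = 17.82 × 4.813 = 85.75 m.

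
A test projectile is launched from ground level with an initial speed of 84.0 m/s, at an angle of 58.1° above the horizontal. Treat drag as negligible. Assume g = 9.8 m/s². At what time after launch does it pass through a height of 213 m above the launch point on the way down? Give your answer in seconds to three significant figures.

10.4 s

Resolve: vₓ = 84.00 cos 58.1° = 44.39 m/s and v_y0 = 84.00 sin 58.1° = 71.31 m/s.
Set y = v_y0 t − ½ g t² = 213: 4.900 t² − 71.31 t + 213 = 0.
Quadratic formula: t = (71.31 ± √910.83) / 9.80 = (71.31 ± 30.18) / 9.80 → t = 4.197 s or 10.36 s.
The descending-branch root is 10.36 s.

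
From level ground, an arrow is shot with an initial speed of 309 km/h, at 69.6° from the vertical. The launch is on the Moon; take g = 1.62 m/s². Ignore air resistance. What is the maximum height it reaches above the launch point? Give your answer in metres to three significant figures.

Convert: 309 km/h = 309/3.6 = 85.83 m/s.
Components: vₓ = 85.83 sin 69.6° = 80.45 m/s, v_y0 = 85.83 cos 69.6° = 29.92 m/s.
Peak height H = v_y0² / (2g) = 895.15 / 3.240 = 276.3 m.

276 m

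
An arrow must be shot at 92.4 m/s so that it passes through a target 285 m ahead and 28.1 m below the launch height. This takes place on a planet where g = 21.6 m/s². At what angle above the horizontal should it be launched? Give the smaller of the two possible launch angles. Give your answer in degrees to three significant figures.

Trajectory: y = x tanθ − g x² (1 + tan²θ)/(2v₀²). With x = 285, y = −28.1, v₀ = 92.4, g = 21.6:
102.7 tan²θ − 285 tanθ + (74.65) = 0.
tanθ = [285 ± √(285² − 4 × 102.7 × (74.65))] / (2 × 102.7) = (285 ± 224.8) / 205.5, giving tanθ = 0.2928 or 2.481.
θ = 16.32° or 68.05°; the smaller is 16.32°.

16.3°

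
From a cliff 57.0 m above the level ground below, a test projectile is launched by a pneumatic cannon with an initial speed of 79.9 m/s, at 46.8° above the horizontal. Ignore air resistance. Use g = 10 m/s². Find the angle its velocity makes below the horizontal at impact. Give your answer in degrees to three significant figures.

vₓ = 79.90 cos 46.8° = 54.70 m/s; v_y0 = 79.90 sin 46.8° = 58.24 m/s.
With up positive and y = 0 at the ground: y(t) = 57.0 + (58.24) t − 5.000 t². Setting y = 0 and taking the positive root: t = [58.24 + √(58.24² + 2·10.0·57.0)] / 10.0 = (58.24 + 67.32) / 10.0 = 12.56 s.
At impact: v_y = v_y0 − g t = −67.32 m/s; vₓ = 54.70 m/s.
Angle below horizontal: arctan(|v_y|/vₓ) = arctan(67.32/54.70) = 50.91°.

50.9°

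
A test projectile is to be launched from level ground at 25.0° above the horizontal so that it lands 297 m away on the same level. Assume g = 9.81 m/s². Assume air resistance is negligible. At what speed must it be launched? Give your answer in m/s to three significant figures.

From R = (v₀² / g) sin 2θ: v₀ = √(gR / sin 2θ).
v₀ = √(9.81 × 297 / sin 50.00°) = √(2914 / 0.7660) = √3803.4 = 61.67 m/s.

61.7 m/s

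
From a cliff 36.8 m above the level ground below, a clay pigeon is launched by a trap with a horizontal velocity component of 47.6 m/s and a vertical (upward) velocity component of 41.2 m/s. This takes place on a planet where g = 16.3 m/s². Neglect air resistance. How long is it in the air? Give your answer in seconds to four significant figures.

With up positive and y = 0 at the ground: y(t) = 36.8 + (41.20) t − 8.150 t². Setting y = 0 and taking the positive root: t = [41.20 + √(41.20² + 2·16.3·36.8)] / 16.3 = (41.20 + 53.82) / 16.3 = 5.830 s.

5.830 s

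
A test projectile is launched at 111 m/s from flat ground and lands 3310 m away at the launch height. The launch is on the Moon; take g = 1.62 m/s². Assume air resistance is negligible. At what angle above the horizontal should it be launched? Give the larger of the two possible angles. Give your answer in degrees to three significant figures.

From R = (v₀²/g) sin 2θ: sin 2θ = 1.62 × 3310 / 12321 = 0.4352.
2θ = 25.80° or 180° − 25.80° = 154.2°, so θ = 12.90° or 77.10°.
The larger angle is 77.10°.

77.1°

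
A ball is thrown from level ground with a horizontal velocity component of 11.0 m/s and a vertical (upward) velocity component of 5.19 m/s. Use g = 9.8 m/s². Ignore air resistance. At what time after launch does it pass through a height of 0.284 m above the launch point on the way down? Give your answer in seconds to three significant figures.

Set y = v_y0 t − ½ g t² = 0.284: 4.900 t² − 5.190 t + 0.284 = 0.
Quadratic formula: t = (5.190 ± √21.370) / 9.80 = (5.190 ± 4.623) / 9.80 → t = 0.05788 s or 1.001 s.
The descending-branch root is 1.001 s.

1.00 s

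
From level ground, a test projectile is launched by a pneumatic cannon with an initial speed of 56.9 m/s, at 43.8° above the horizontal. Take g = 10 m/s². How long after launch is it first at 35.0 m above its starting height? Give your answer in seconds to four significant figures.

Components: vₓ = 56.90 cos 43.8° = 41.07 m/s, v_y0 = 56.90 sin 43.8° = 39.38 m/s.
Height y(t) = 39.38 t − 5.000 t² = 35.0 gives 5.000 t² − 39.38 t + 35.0 = 0.
t = [39.38 ± √(39.38² − 2·10.0·35.0)] / 10.0 = (39.38 ± 29.17) / 10.0, so t = 1.021 s or t = 6.856 s.
The first (ascending) time is 1.021 s.

1.021 s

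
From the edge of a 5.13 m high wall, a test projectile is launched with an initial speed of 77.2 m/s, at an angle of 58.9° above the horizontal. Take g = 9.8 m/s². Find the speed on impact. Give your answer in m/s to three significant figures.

Components: vₓ = 77.20 cos 58.9° = 39.88 m/s, v_y0 = 77.20 sin 58.9° = 66.10 m/s.
Vertical motion (up positive, ground at y = 0): 4.900 t² − (66.10) t − 5.13 = 0, so t = (66.10 + √(66.10² + 2·9.80·5.13)) / 9.80 = (66.10 + 66.86) / 9.80 = 13.57 s.
Vertical velocity at impact: v_y = v_y0 − g t = 66.10 − 9.80 × 13.57 = −66.86 m/s.
Speed: |v| = √(vₓ² + v_y²) = √(39.88² + 66.86²) = 77.85 m/s.

77.8 m/s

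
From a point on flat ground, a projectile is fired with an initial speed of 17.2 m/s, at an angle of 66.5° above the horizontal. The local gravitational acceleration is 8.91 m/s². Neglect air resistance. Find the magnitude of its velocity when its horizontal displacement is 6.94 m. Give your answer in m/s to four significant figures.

Components: vₓ = 17.20 cos 66.5° = 6.858 m/s, v_y0 = 17.20 sin 66.5° = 15.77 m/s.
Time to reach x = 6.94 m: t = x/vₓ = 6.94/6.858 = 1.012 s.
Vertical velocity there: v_y = v_y0 − g t = 15.77 − 8.91 × 1.012 = 6.758 m/s.
Speed: √(vₓ² + v_y²) = √(6.858² + 6.758²) = 9.628 m/s.

9.628 m/s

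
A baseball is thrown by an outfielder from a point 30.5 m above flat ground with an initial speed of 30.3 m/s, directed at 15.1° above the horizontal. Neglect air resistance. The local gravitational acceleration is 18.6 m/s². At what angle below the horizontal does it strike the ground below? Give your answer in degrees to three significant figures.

49.8°

vₓ = 30.30 cos 15.1° = 29.25 m/s; v_y0 = 30.30 sin 15.1° = 7.893 m/s.
With up positive and y = 0 at the ground: y(t) = 30.5 + (7.893) t − 9.300 t². Setting y = 0 and taking the positive root: t = [7.893 + √(7.893² + 2·18.6·30.5)] / 18.6 = (7.893 + 34.60) / 18.6 = 2.284 s.
At impact: v_y = v_y0 − g t = −34.60 m/s; vₓ = 29.25 m/s.
Angle below horizontal: arctan(|v_y|/vₓ) = arctan(34.60/29.25) = 49.78°.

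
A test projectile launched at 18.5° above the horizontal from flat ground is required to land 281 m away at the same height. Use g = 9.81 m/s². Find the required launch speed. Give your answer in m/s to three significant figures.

67.7 m/s

On level ground R = v₀² sin 2θ / g ⇒ v₀ = √(gR / sin 2θ).
v₀ = √(9.81 × 281 / sin 37.00°) = √(2757 / 0.6018) = √4580.5 = 67.68 m/s.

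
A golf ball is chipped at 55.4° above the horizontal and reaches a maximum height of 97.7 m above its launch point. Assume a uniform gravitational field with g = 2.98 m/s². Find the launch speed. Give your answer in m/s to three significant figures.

29.3 m/s

At the peak v_y = 0, so v_y0 = √(2gH) = √(2 × 2.98 × 97.7) = 24.13 m/s.
v_y0 = v₀ sin θ ⇒ v₀ = 24.13 / sin 55.4° = 29.32 m/s.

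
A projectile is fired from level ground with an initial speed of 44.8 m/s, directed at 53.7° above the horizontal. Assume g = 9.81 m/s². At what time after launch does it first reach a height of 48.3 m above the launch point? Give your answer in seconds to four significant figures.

Components: vₓ = 44.80 cos 53.7° = 26.52 m/s, v_y0 = 44.80 sin 53.7° = 36.11 m/s.
Height y(t) = 36.11 t − 4.905 t² = 48.3 gives 4.905 t² − 36.11 t + 48.3 = 0.
t = [36.11 ± √(36.11² − 2·9.81·48.3)] / 9.81 = (36.11 ± 18.87) / 9.81, so t = 1.757 s or t = 5.604 s.
The first (ascending) time is 1.757 s.

1.757 s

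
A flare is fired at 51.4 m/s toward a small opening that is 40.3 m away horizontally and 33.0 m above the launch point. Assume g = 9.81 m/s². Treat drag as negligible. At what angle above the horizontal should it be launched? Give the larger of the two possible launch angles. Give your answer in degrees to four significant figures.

85.39°

Trajectory: y = x tanθ − g x² (1 + tan²θ)/(2v₀²). With x = 40.3, y = 33.0, v₀ = 51.4, g = 9.81:
3.015 tan²θ − 40.3 tanθ + (36.02) = 0.
tanθ = [40.3 ± √(40.3² − 4 × 3.015 × (36.02))] / (2 × 3.015) = (40.3 ± 34.49) / 6.030, giving tanθ = 0.9631 or 12.40.
θ = 43.92° or 85.39°; the larger is 85.39°.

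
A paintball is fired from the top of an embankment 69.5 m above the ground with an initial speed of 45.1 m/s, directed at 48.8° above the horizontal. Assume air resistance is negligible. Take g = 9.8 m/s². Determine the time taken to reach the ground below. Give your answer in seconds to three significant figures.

8.58 s

Components: vₓ = 45.10 cos 48.8° = 29.71 m/s, v_y0 = 45.10 sin 48.8° = 33.93 m/s.
The projectile lands when y = 69.5 + (33.93) t − ½·9.80·t² = 0. Positive root: t = (33.93 + √(33.93² + 2·9.80·69.5)) / 9.80 = (33.93 + 50.14) / 9.80 = 8.579 s.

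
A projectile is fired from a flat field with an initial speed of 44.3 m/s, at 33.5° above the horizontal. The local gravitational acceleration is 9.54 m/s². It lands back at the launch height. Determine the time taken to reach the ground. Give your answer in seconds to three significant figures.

vₓ = 44.30 cos 33.5° = 36.94 m/s; v_y0 = 44.30 sin 33.5° = 24.45 m/s.
It returns to y = 0 when t = 2 v_y0 / g = 2(24.45)/9.54 = 5.126 s.

5.13 s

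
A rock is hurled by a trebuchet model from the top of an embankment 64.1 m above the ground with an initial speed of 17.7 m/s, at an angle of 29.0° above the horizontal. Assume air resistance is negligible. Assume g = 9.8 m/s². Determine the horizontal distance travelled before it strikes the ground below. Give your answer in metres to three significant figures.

71.2 m

Components: vₓ = 17.70 cos 29.0° = 15.48 m/s, v_y0 = 17.70 sin 29.0° = 8.581 m/s.
With up positive and y = 0 at the ground: y(t) = 64.1 + (8.581) t − 4.900 t². Setting y = 0 and taking the positive root: t = [8.581 + √(8.581² + 2·9.80·64.1)] / 9.80 = (8.581 + 36.47) / 9.80 = 4.597 s.
Horizontal distance: R = vₓ t = 15.48 × 4.597 = 71.16 m.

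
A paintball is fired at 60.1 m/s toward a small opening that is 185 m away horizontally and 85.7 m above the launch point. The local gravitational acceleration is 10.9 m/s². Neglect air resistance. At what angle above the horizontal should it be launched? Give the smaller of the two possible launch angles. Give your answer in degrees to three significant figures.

46.4°

Trajectory: y = x tanθ − g x² (1 + tan²θ)/(2v₀²). With x = 185, y = 85.7, v₀ = 60.1, g = 10.9:
51.64 tan²θ − 185 tanθ + (137.3) = 0.
tanθ = [185 ± √(185² − 4 × 51.64 × (137.3))] / (2 × 51.64) = (185 ± 76.52) / 103.3, giving tanθ = 1.050 or 2.532.
θ = 46.41° or 68.45°; the smaller is 46.41°.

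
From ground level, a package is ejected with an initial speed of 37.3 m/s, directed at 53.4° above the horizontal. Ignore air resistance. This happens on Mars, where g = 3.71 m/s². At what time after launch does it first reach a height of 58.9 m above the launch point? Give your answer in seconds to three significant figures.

2.29 s

Horizontal component vₓ = 37.30 cos 53.4° = 22.24 m/s; vertical v_y0 = 37.30 sin 53.4° = 29.95 m/s.
Require v_y0 t − ½ g t² = 58.9, i.e. 1.855 t² − 29.95 t + 58.9 = 0.
t = [29.95 ± √(29.95² − 2·3.71·58.9)] / 3.71 = (29.95 ± 21.44) / 3.71, so t = 2.292 s or t = 13.85 s.
The first (ascending) time is 2.292 s.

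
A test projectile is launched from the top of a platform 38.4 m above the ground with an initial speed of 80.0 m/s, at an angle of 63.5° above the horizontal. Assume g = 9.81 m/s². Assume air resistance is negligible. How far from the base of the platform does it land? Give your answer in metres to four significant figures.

Resolve: vₓ = 80.00 cos 63.5° = 35.70 m/s and v_y0 = 80.00 sin 63.5° = 71.59 m/s.
With up positive and y = 0 at the ground: y(t) = 38.4 + (71.59) t − 4.905 t². Setting y = 0 and taking the positive root: t = [71.59 + √(71.59² + 2·9.81·38.4)] / 9.81 = (71.59 + 76.68) / 9.81 = 15.11 s.
Horizontal distance: R = vₓ t = 35.70 × 15.11 = 539.5 m.

539.5 m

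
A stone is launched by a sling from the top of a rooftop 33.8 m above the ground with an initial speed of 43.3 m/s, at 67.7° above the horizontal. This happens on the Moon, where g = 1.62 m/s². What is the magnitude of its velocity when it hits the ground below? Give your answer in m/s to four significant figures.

44.55 m/s

vₓ = 43.30 cos 67.7° = 16.43 m/s; v_y0 = 43.30 sin 67.7° = 40.06 m/s.
The projectile lands when y = 33.8 + (40.06) t − ½·1.62·t² = 0. Positive root: t = (40.06 + √(40.06² + 2·1.62·33.8)) / 1.62 = (40.06 + 41.41) / 1.62 = 50.29 s.
Vertical velocity at impact: v_y = v_y0 − g t = 40.06 − 1.62 × 50.29 = −41.41 m/s.
Speed: |v| = √(vₓ² + v_y²) = √(16.43² + 41.41²) = 44.55 m/s.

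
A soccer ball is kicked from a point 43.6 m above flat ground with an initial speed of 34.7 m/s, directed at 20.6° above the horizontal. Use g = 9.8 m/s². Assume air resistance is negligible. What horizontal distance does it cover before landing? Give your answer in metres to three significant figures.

vₓ = 34.70 cos 20.6° = 32.48 m/s; v_y0 = 34.70 sin 20.6° = 12.21 m/s.
The projectile lands when y = 43.6 + (12.21) t − ½·9.80·t² = 0. Positive root: t = (12.21 + √(12.21² + 2·9.80·43.6)) / 9.80 = (12.21 + 31.68) / 9.80 = 4.478 s.
Horizontal distance: R = vₓ t = 32.48 × 4.478 = 145.5 m.

145 m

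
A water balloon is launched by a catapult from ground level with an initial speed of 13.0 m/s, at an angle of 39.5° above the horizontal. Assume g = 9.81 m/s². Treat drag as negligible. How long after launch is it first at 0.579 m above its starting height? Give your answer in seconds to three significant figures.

0.0732 s

vₓ = 13.00 cos 39.5° = 10.03 m/s; v_y0 = 13.00 sin 39.5° = 8.269 m/s.
Height y(t) = 8.269 t − 4.905 t² = 0.579 gives 4.905 t² − 8.269 t + 0.579 = 0.
Quadratic formula: t = (8.269 ± √57.017) / 9.81 = (8.269 ± 7.551) / 9.81 → t = 0.07320 s or 1.613 s.
The first (ascending) time is 0.07320 s.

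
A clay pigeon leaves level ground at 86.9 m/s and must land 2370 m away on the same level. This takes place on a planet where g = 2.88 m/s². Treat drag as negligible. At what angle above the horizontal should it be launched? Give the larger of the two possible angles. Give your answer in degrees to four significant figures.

57.66°

R = v₀² sin 2θ / g gives sin 2θ = gR/v₀² = 2.88·2370/86.9² = 0.9039.
2θ = 64.67° or 180° − 64.67° = 115.3°, so θ = 32.34° or 57.66°.
The larger angle is 57.66°.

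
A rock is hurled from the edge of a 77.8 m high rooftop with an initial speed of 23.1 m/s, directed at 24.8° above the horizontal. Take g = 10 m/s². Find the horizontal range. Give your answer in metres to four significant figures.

105.5 m

Components: vₓ = 23.10 cos 24.8° = 20.97 m/s, v_y0 = 23.10 sin 24.8° = 9.689 m/s.
Vertical motion (up positive, ground at y = 0): 5.000 t² − (9.689) t − 77.8 = 0, so t = (9.689 + √(9.689² + 2·10.0·77.8)) / 10.0 = (9.689 + 40.62) / 10.0 = 5.031 s.
Horizontal distance: R = vₓ t = 20.97 × 5.031 = 105.5 m.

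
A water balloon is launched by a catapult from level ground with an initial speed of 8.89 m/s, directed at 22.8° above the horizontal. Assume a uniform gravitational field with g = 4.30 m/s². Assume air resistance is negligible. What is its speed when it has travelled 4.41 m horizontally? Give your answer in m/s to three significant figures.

Resolve: vₓ = 8.890 cos 22.8° = 8.195 m/s and v_y0 = 8.890 sin 22.8° = 3.445 m/s.
x = vₓ t ⇒ t = 4.41/8.195 = 0.5381 s.
Vertical velocity there: v_y = v_y0 − g t = 3.445 − 4.30 × 0.5381 = 1.131 m/s.
Speed: √(vₓ² + v_y²) = √(8.195² + 1.131²) = 8.273 m/s.

8.27 m/s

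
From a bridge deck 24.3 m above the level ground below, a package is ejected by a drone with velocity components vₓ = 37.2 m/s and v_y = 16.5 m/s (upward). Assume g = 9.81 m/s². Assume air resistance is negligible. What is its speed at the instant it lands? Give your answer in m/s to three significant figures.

46.2 m/s

The projectile lands when y = 24.3 + (16.50) t − ½·9.81·t² = 0. Positive root: t = (16.50 + √(16.50² + 2·9.81·24.3)) / 9.81 = (16.50 + 27.37) / 9.81 = 4.472 s.
Vertical velocity at impact: v_y = v_y0 − g t = 16.50 − 9.81 × 4.472 = −27.37 m/s.
Speed: |v| = √(vₓ² + v_y²) = √(37.20² + 27.37²) = 46.18 m/s.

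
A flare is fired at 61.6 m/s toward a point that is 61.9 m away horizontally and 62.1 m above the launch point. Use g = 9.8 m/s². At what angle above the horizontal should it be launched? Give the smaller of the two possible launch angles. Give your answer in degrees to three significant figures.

50.1°

Trajectory: y = x tanθ − g x² (1 + tan²θ)/(2v₀²). With x = 61.9, y = 62.1, v₀ = 61.6, g = 9.80:
4.948 tan²θ − 61.9 tanθ + (67.05) = 0.
tanθ = [61.9 ± √(61.9² − 4 × 4.948 × (67.05))] / (2 × 4.948) = (61.9 ± 50.05) / 9.896, giving tanθ = 1.198 or 11.31.
θ = 50.14° or 84.95°; the smaller is 50.14°.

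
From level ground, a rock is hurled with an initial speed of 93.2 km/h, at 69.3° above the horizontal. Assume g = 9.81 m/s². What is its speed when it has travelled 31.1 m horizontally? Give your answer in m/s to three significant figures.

12.9 m/s

Convert: 93.2 km/h = 93.2/3.6 = 25.89 m/s.
vₓ = 25.89 cos 69.3° = 9.151 m/s; v_y0 = 25.89 sin 69.3° = 24.22 m/s.
Time to reach x = 31.1 m: t = x/vₓ = 31.1/9.151 = 3.399 s.
Vertical velocity there: v_y = v_y0 − g t = 24.22 − 9.81 × 3.399 = −9.122 m/s.
Speed: √(vₓ² + v_y²) = √(9.151² + 9.122²) = 12.92 m/s.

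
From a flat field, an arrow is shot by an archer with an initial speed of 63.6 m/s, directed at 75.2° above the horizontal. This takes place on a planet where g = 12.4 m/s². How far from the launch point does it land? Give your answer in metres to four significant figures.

161.1 m

vₓ = 63.60 cos 75.2° = 16.25 m/s; v_y0 = 63.60 sin 75.2° = 61.49 m/s.
Time aloft: T = 2 v_y0 / g = 2 × 61.49 / 12.4 = 9.918 s.
Range: R = vₓ T = 16.25 × 9.918 = 161.1 m.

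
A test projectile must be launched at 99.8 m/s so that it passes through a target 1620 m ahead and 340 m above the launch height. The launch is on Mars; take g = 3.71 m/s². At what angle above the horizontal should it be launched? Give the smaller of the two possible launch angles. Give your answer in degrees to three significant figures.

Trajectory: y = x tanθ − g x² (1 + tan²θ)/(2v₀²). With x = 1620, y = 340, v₀ = 99.8, g = 3.71:
488.8 tan²θ − 1620 tanθ + (828.8) = 0.
tanθ = [1620 ± √(1620² − 4 × 488.8 × (828.8))] / (2 × 488.8) = (1620 ± 1002) / 977.6, giving tanθ = 0.6322 or 2.682.
θ = 32.30° or 69.55°; the smaller is 32.30°.

32.3°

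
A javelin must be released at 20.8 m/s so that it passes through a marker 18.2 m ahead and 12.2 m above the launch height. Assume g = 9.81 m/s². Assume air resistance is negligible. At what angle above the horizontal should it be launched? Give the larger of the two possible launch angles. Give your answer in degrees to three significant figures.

Trajectory: y = x tanθ − g x² (1 + tan²θ)/(2v₀²). With x = 18.2, y = 12.2, v₀ = 20.8, g = 9.81:
3.755 tan²θ − 18.2 tanθ + (15.96) = 0.
tanθ = [18.2 ± √(18.2² − 4 × 3.755 × (15.96))] / (2 × 3.755) = (18.2 ± 9.569) / 7.511, giving tanθ = 1.149 or 3.697.
θ = 48.97° or 74.87°; the larger is 74.87°.

74.9°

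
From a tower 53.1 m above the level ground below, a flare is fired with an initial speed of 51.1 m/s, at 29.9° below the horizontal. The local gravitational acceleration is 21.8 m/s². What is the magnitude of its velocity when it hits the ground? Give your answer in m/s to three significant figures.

vₓ = 51.10 cos 29.9° = 44.30 m/s; v_y0 = −25.47 m/s (downward).
The projectile lands when y = 53.1 + (−25.47) t − ½·21.8·t² = 0. Positive root: t = (−25.47 + √(25.47² + 2·21.8·53.1)) / 21.8 = (−25.47 + 54.44) / 21.8 = 1.329 s.
Vertical velocity at impact: v_y = v_y0 − g t = −25.47 − 21.8 × 1.329 = −54.44 m/s.
Speed: |v| = √(vₓ² + v_y²) = √(44.30² + 54.44²) = 70.19 m/s.

70.2 m/s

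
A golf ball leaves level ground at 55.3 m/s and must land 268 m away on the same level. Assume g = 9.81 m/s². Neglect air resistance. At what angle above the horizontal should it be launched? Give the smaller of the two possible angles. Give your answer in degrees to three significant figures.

29.6°

R = v₀² sin 2θ / g gives sin 2θ = gR/v₀² = 9.81·268/55.3² = 0.8597.
2θ = 59.28° or 180° − 59.28° = 120.7°, so θ = 29.64° or 60.36°.
The smaller angle is 29.64°.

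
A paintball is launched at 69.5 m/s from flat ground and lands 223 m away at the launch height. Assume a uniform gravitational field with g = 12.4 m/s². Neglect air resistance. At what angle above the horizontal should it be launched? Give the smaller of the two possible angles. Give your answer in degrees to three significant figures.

17.5°

R = v₀² sin 2θ / g gives sin 2θ = gR/v₀² = 12.4·223/69.5² = 0.5725.
2θ = 34.92° or 180° − 34.92° = 145.1°, so θ = 17.46° or 72.54°.
The smaller angle is 17.46°.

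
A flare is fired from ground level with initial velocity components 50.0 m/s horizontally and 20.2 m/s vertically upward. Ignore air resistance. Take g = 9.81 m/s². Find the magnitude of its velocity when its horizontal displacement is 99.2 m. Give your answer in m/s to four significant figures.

50.01 m/s

x = vₓ t ⇒ t = 99.2/50.00 = 1.984 s.
Vertical velocity there: v_y = v_y0 − g t = 20.20 − 9.81 × 1.984 = 0.7370 m/s.
Speed: √(vₓ² + v_y²) = √(50.00² + 0.7370²) = 50.01 m/s.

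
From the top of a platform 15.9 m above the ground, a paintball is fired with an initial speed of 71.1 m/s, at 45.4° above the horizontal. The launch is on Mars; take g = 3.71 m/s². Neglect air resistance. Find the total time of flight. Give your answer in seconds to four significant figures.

27.60 s

Components: vₓ = 71.10 cos 45.4° = 49.92 m/s, v_y0 = 71.10 sin 45.4° = 50.63 m/s.
With up positive and y = 0 at the ground: y(t) = 15.9 + (50.63) t − 1.855 t². Setting y = 0 and taking the positive root: t = [50.63 + √(50.63² + 2·3.71·15.9)] / 3.71 = (50.63 + 51.78) / 3.71 = 27.60 s.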